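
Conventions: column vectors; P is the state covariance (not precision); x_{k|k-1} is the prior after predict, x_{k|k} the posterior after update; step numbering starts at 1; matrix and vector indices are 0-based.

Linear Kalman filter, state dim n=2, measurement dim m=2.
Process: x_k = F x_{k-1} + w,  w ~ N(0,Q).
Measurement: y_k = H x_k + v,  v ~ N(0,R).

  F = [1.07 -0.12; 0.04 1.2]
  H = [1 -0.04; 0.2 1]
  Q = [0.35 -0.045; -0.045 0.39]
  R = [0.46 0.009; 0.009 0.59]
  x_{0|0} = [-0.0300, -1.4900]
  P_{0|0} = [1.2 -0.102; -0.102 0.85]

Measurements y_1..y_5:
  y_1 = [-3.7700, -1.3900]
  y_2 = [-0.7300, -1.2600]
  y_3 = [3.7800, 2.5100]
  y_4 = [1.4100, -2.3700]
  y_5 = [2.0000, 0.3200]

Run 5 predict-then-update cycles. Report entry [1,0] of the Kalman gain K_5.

K[1,0] = -0.1377

step 1: x^-=[0.1467, -1.7892]  P^-=[1.7623 -0.2465; -0.2465 1.6061]  S=[2.2446 0.0527; 0.0527 2.1680]  K=[0.7888 0.0297; -0.1554 0.7219]  nu=[-3.9883, 0.3699]  x^+=[-2.9884, -0.9025]  P^+=[0.3612 -0.0476; -0.0476 0.4340]
step 2: x^-=[-3.0893, -1.2025]  P^-=[0.7820 -0.1530; -0.1530 1.0110]  S=[1.2559 -0.0268; -0.0268 1.5711]  K=[0.6278 0.0129; -0.1407 0.6216]  nu=[2.3112, 0.5604]  x^+=[-1.6310, -1.1795]  P^+=[0.2872 -0.0442; -0.0442 0.3743]
step 3: x^-=[-1.6036, -1.4806]  P^-=[0.6955 -0.1431; -0.1431 0.9253]  S=[1.1684 -0.0309; -0.0309 1.4858]  K=[0.6004 0.0098; -0.1383 0.6006]  nu=[5.3244, 4.3113]  x^+=[1.6353, 0.3724]  P^+=[0.2745 -0.0437; -0.0437 0.3618]
step 4: x^-=[1.7051, 0.5123]  P^-=[0.6807 -0.1413; -0.1413 0.9073]  S=[1.1535 -0.0313; -0.0313 1.4680]  K=[0.5953 0.0092; -0.1378 0.5959]  nu=[-0.2746, -3.2233]  x^+=[1.5120, -1.3705]  P^+=[0.2722 -0.0437; -0.0437 0.3590]
step 5: x^-=[1.7823, -1.5841]  P^-=[0.6780 -0.1409; -0.1409 0.9033]  S=[1.1507 -0.0313; -0.0313 1.4640]  K=[0.5943 0.0091; -0.1377 0.5948]  nu=[0.1543, 1.5477]  x^+=[1.8881, -0.6848]  P^+=[0.2717 -0.0436; -0.0436 0.3584]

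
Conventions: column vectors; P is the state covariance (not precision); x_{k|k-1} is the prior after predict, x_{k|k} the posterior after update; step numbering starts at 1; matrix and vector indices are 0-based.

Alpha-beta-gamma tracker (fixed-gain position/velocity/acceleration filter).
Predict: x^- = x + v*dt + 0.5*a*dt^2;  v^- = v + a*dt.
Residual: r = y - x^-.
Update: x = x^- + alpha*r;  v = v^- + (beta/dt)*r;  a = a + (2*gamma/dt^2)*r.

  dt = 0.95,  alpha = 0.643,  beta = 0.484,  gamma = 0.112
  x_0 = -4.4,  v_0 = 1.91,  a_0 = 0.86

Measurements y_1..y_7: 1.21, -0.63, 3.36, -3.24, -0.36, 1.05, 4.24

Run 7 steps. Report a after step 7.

step 1: x_pred=-2.1974  r=3.4074  x^+=-0.0065  v^+=4.4630  a^+=1.7057
step 2: x_pred=5.0031  r=-5.6331  x^+=1.3810  v^+=3.2135  a^+=0.3076
step 3: x_pred=4.5727  r=-1.2127  x^+=3.7929  v^+=2.8879  a^+=0.0066
step 4: x_pred=6.5394  r=-9.7794  x^+=0.2512  v^+=-2.0882  a^+=-2.4206
step 5: x_pred=-2.8248  r=2.4648  x^+=-1.2399  v^+=-3.1320  a^+=-1.8089
step 6: x_pred=-5.0316  r=6.0816  x^+=-1.1211  v^+=-1.7520  a^+=-0.2994
step 7: x_pred=-2.9207  r=7.1607  x^+=1.6836  v^+=1.6117  a^+=1.4779

a_post = 1.4779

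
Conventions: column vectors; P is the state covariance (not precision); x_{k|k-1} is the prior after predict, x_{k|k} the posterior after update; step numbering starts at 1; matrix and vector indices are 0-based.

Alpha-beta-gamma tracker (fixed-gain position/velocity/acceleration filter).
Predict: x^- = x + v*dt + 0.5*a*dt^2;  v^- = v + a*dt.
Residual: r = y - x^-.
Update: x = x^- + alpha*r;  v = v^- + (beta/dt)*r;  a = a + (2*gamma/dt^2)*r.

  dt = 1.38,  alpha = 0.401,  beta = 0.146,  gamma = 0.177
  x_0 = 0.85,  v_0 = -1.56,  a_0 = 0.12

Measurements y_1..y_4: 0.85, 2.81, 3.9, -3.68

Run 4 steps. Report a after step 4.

a_post = -0.1992

step 1: x_pred=-1.1885  r=2.0385  x^+=-0.3711  v^+=-1.1787  a^+=0.4989
step 2: x_pred=-1.5226  r=4.3326  x^+=0.2147  v^+=-0.0318  a^+=1.3043
step 3: x_pred=1.4128  r=2.4872  x^+=2.4102  v^+=2.0313  a^+=1.7666
step 4: x_pred=6.8955  r=-10.5755  x^+=2.6547  v^+=3.3504  a^+=-0.1992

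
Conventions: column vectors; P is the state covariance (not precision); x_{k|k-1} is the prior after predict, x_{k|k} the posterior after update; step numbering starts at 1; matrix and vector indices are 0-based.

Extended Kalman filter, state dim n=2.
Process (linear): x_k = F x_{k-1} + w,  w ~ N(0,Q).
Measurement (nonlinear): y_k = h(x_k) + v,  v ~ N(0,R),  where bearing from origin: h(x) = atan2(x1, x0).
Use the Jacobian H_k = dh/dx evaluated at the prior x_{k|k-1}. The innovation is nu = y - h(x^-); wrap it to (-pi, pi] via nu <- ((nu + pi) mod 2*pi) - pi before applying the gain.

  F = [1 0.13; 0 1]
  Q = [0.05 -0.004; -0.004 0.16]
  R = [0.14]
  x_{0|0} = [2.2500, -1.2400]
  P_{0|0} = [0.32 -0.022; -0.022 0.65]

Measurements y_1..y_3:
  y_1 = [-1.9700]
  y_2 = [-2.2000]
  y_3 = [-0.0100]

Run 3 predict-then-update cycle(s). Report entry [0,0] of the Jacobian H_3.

step 1: x^-=[2.0888, -1.2400]  P^-=[0.3753 0.0585; 0.0585 0.8100]  H_jac=[0.2101 0.3540]  S=[0.2668]  K=[0.3732; 1.1209]  nu=[-1.4343]  x^+=[1.5535, -2.8477]  P^+=[0.3381 -0.0531; -0.0531 0.4748]
step 2: x^-=[1.1833, -2.8477]  P^-=[0.3823 0.0046; 0.0046 0.6348]  H_jac=[0.2995 0.1244]  S=[0.1845]  K=[0.6238; 0.4358]  nu=[-1.0230]  x^+=[0.5451, -3.2934]  P^+=[0.3105 -0.0455; -0.0455 0.5998]
step 3: x^-=[0.1170, -3.2934]  P^-=[0.3588 0.0285; 0.0285 0.7598]  H_jac=[0.3033 0.0108]  S=[0.1733]  K=[0.6298; 0.0970]  nu=[1.5253]  x^+=[1.0776, -3.1454]  P^+=[0.2901 0.0179; 0.0179 0.7582]

H_jac[0,0] = 0.3033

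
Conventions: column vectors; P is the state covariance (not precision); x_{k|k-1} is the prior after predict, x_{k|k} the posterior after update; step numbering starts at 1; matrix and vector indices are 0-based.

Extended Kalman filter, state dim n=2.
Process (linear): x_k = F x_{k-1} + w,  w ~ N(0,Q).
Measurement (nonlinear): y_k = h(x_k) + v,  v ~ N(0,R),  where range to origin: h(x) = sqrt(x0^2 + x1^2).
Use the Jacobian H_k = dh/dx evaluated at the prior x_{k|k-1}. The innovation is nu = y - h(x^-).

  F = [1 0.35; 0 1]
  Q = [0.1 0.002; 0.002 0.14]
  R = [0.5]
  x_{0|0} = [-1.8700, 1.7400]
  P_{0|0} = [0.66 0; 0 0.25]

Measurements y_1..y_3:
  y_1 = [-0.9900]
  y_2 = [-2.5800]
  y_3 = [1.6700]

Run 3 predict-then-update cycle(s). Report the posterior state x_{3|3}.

x_post = [-1.5952, -0.6473]

step 1: x^-=[-1.2610, 1.7400]  P^-=[0.7906 0.0895; 0.0895 0.3900]  H_jac=[-0.5868 0.8097]  S=[0.9429]  K=[-0.4152; 0.2792]  nu=[-3.1389]  x^+=[0.0422, 0.8636]  P^+=[0.6281 0.1988; 0.1988 0.3165]
step 2: x^-=[0.3445, 0.8636]  P^-=[0.9060 0.3116; 0.3116 0.4565]  H_jac=[0.3705 0.9288]  S=[1.2327]  K=[0.5071; 0.4376]  nu=[-3.5097]  x^+=[-1.4354, -0.6724]  P^+=[0.5890 0.0380; 0.0380 0.2204]
step 3: x^-=[-1.6707, -0.6724]  P^-=[0.7426 0.1172; 0.1172 0.3604]  H_jac=[-0.9277 -0.3734]  S=[1.2705]  K=[-0.5767; -0.1915]  nu=[-0.1309]  x^+=[-1.5952, -0.6473]  P^+=[0.3201 -0.0231; -0.0231 0.3138]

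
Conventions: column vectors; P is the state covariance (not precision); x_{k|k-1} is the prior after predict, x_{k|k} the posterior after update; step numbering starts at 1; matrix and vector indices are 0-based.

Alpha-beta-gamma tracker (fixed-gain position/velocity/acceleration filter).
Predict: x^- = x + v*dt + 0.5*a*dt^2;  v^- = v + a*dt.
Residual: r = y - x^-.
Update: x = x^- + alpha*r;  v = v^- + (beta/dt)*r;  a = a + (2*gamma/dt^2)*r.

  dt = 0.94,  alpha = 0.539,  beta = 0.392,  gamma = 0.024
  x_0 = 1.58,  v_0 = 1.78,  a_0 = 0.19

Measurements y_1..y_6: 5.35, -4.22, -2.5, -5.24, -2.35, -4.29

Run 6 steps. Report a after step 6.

step 1: x_pred=3.3371  r=2.0129  x^+=4.4221  v^+=2.7980  a^+=0.2993
step 2: x_pred=7.1844  r=-11.4044  x^+=1.0375  v^+=-1.6765  a^+=-0.3202
step 3: x_pred=-0.6799  r=-1.8201  x^+=-1.6609  v^+=-2.7365  a^+=-0.4191
step 4: x_pred=-4.4184  r=-0.8216  x^+=-4.8612  v^+=-3.4730  a^+=-0.4637
step 5: x_pred=-8.3307  r=5.9807  x^+=-5.1071  v^+=-1.4148  a^+=-0.1388
step 6: x_pred=-6.4984  r=2.2084  x^+=-5.3081  v^+=-0.6243  a^+=-0.0188

a_post = -0.0188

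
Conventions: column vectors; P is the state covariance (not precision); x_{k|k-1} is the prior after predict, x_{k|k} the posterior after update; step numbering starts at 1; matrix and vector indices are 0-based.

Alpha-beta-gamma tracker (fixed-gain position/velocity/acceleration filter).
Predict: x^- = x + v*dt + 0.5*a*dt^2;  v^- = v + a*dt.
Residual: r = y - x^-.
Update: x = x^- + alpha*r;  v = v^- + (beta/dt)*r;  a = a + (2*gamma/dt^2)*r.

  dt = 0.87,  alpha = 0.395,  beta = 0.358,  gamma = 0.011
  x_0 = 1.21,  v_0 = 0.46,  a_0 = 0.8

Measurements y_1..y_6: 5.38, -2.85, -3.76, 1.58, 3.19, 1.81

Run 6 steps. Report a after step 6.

step 1: x_pred=1.9130  r=3.4670  x^+=3.2824  v^+=2.5827  a^+=0.9008
step 2: x_pred=5.8703  r=-8.7203  x^+=2.4258  v^+=-0.2220  a^+=0.6473
step 3: x_pred=2.4776  r=-6.2376  x^+=0.0137  v^+=-2.2256  a^+=0.4660
step 4: x_pred=-1.7461  r=3.3261  x^+=-0.4323  v^+=-0.4515  a^+=0.5627
step 5: x_pred=-0.6121  r=3.8021  x^+=0.8897  v^+=1.6026  a^+=0.6732
step 6: x_pred=2.5388  r=-0.7288  x^+=2.2509  v^+=1.8884  a^+=0.6520

a_post = 0.6520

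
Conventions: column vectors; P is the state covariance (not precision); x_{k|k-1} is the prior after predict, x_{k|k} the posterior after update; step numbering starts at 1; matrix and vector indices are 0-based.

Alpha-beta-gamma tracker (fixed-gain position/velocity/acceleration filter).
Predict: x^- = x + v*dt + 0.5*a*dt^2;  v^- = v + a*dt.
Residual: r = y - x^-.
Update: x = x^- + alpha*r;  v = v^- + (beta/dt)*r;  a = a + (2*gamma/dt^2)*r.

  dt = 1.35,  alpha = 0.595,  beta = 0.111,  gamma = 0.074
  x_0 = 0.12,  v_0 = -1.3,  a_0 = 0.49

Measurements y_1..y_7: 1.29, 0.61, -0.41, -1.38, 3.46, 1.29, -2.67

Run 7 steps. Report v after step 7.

step 1: x_pred=-1.1885  r=2.4785  x^+=0.2862  v^+=-0.4347  a^+=0.6913
step 2: x_pred=0.3293  r=0.2807  x^+=0.4963  v^+=0.5216  a^+=0.7141
step 3: x_pred=1.8511  r=-2.2611  x^+=0.5058  v^+=1.2997  a^+=0.5304
step 4: x_pred=2.7437  r=-4.1237  x^+=0.2901  v^+=1.6767  a^+=0.1956
step 5: x_pred=2.7319  r=0.7281  x^+=3.1651  v^+=2.0006  a^+=0.2547
step 6: x_pred=6.0980  r=-4.8080  x^+=3.2372  v^+=1.9491  a^+=-0.1357
step 7: x_pred=5.7449  r=-8.4149  x^+=0.7380  v^+=1.0740  a^+=-0.8191

v_post = 1.0740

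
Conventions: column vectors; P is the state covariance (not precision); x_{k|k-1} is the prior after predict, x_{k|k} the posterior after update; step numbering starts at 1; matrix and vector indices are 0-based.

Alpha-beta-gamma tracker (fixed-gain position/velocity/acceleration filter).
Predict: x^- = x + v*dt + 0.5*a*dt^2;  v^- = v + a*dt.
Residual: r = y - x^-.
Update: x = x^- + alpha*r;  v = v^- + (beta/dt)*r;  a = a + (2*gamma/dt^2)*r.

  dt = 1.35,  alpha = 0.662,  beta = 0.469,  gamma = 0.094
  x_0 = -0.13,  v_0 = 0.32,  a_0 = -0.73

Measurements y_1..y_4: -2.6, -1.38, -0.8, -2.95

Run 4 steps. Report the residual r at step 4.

resid = 0.7131

step 1: x_pred=-0.3632  r=-2.2368  x^+=-1.8440  v^+=-1.4426  a^+=-0.9607
step 2: x_pred=-4.6669  r=3.2869  x^+=-2.4910  v^+=-1.5977  a^+=-0.6217
step 3: x_pred=-5.2143  r=4.4143  x^+=-2.2920  v^+=-0.9034  a^+=-0.1663
step 4: x_pred=-3.6631  r=0.7131  x^+=-3.1910  v^+=-0.8801  a^+=-0.0928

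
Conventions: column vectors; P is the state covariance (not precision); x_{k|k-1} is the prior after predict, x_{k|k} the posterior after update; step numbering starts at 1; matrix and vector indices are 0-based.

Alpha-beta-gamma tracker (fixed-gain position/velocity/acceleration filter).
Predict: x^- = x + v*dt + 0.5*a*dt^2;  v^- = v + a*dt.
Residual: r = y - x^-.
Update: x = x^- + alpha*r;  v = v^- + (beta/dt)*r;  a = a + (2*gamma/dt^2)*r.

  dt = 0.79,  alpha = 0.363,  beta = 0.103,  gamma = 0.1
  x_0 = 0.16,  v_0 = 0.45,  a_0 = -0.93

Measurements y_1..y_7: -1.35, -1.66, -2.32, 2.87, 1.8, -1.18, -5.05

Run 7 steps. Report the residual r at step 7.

step 1: x_pred=0.2253  r=-1.5753  x^+=-0.3465  v^+=-0.4901  a^+=-1.4348
step 2: x_pred=-1.1814  r=-0.4786  x^+=-1.3552  v^+=-1.6860  a^+=-1.5882
step 3: x_pred=-3.1827  r=0.8627  x^+=-2.8695  v^+=-2.8282  a^+=-1.3117
step 4: x_pred=-5.5131  r=8.3831  x^+=-2.4700  v^+=-2.7714  a^+=1.3747
step 5: x_pred=-4.2305  r=6.0305  x^+=-2.0414  v^+=-0.8992  a^+=3.3073
step 6: x_pred=-1.7197  r=0.5397  x^+=-1.5238  v^+=1.7840  a^+=3.4802
step 7: x_pred=0.9715  r=-6.0215  x^+=-1.2143  v^+=3.7483  a^+=1.5506

resid = -6.0215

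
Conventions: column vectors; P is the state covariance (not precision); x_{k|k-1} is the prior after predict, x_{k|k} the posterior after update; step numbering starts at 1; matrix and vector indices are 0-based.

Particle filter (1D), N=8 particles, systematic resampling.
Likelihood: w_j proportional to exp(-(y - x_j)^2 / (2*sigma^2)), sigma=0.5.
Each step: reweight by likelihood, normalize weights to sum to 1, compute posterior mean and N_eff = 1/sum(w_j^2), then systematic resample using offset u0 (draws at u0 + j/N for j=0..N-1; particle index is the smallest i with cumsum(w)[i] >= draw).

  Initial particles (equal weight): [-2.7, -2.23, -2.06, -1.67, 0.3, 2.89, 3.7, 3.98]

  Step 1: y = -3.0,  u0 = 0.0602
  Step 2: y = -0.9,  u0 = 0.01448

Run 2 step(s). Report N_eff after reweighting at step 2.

N_eff = 2.8344

step 1: w=[0.6230, 0.2279, 0.1274, 0.0217, 0.0000, 0.0000, 0.0000, 0.0000]  mean=-2.4890  Neff=2.1892  idx=[0, 0, 0, 0, 0, 1, 1, 2]
step 2: w=[0.0115, 0.0115, 0.0115, 0.0115, 0.0115, 0.2176, 0.2176, 0.5074]  mean=-2.1707  Neff=2.8344  idx=[1, 5, 5, 6, 7, 7, 7, 7]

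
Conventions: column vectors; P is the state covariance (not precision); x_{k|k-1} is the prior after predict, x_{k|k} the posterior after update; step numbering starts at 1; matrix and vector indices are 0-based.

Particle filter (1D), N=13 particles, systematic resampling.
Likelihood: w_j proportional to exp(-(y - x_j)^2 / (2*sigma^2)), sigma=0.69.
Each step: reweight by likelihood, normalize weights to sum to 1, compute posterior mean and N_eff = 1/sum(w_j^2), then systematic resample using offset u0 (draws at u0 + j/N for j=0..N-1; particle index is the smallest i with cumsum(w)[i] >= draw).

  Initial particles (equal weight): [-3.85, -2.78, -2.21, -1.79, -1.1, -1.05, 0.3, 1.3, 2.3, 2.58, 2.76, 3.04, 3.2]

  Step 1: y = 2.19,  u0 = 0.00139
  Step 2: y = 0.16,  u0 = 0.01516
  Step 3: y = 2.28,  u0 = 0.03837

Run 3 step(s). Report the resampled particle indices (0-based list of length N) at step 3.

resampled_idx = [2, 8, 10, 10, 10, 11, 11, 11, 11, 12, 12, 12, 12]

step 1: w=[0.0000, 0.0000, 0.0000, 0.0000, 0.0000, 0.0000, 0.0061, 0.1139, 0.2585, 0.2231, 0.1861, 0.1226, 0.0897]  mean=2.4932  Neff=5.3391  idx=[6, 7, 8, 8, 8, 9, 9, 9, 10, 10, 10, 11, 12]
step 2: w=[0.7722, 0.2013, 0.0064, 0.0064, 0.0064, 0.0017, 0.0017, 0.0017, 0.0007, 0.0007, 0.0007, 0.0001, 0.0000]  mean=0.5567  Neff=1.5699  idx=[0, 0, 0, 0, 0, 0, 0, 0, 0, 0, 1, 1, 1]
step 3: w=[0.0130, 0.0130, 0.0130, 0.0130, 0.0130, 0.0130, 0.0130, 0.0130, 0.0130, 0.0130, 0.2901, 0.2901, 0.2901]  mean=1.1704  Neff=3.9336  idx=[2, 8, 10, 10, 10, 11, 11, 11, 11, 12, 12, 12, 12]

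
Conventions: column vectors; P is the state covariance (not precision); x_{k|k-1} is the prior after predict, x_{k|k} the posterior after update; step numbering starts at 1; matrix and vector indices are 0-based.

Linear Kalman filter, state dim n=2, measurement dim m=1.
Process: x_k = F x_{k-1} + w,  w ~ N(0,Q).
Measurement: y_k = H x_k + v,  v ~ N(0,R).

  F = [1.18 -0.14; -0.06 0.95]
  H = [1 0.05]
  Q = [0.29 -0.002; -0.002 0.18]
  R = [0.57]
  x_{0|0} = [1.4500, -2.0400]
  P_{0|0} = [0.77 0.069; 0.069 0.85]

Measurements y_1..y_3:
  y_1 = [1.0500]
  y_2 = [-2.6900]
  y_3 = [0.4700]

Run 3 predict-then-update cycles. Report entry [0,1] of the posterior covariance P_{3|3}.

P_post[0,1] = -0.1527

step 1: x^-=[1.9966, -2.0250]  P^-=[1.3560 -0.0916; -0.0916 0.9420]  S=[1.9192]  K=[0.7042; -0.0232]  nu=[-0.8453]  x^+=[1.4013, -2.0054]  P^+=[0.4044 -0.0603; -0.0603 0.9410]
step 2: x^-=[1.9343, -1.9892]  P^-=[0.8914 -0.2239; -0.2239 1.0376]  S=[1.4416]  K=[0.6106; -0.1193]  nu=[-4.5249]  x^+=[-0.8285, -1.4494]  P^+=[0.3540 -0.1189; -0.1189 1.0171]
step 3: x^-=[-0.7747, -1.3272]  P^-=[0.8421 -0.2966; -0.2966 1.1127]  S=[1.3852]  K=[0.5972; -0.1739]  nu=[1.3110]  x^+=[0.0083, -1.5552]  P^+=[0.3480 -0.1527; -0.1527 1.0708]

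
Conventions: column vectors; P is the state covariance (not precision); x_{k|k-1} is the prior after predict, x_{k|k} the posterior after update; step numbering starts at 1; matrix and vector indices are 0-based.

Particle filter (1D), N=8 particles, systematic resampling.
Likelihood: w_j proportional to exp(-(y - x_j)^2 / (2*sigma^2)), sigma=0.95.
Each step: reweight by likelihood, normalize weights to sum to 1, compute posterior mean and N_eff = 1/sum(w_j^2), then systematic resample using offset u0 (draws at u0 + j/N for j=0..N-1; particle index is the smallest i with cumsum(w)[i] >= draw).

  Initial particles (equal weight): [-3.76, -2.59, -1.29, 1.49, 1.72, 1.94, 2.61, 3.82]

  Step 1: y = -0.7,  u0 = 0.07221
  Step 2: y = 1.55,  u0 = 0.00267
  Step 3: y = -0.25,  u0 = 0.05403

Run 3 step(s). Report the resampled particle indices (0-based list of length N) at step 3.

step 1: w=[0.0051, 0.1255, 0.7490, 0.0637, 0.0354, 0.0191, 0.0021, 0.0000]  mean=-1.1120  Neff=1.7167  idx=[1, 2, 2, 2, 2, 2, 2, 4]
step 2: w=[0.0001, 0.0109, 0.0109, 0.0109, 0.0109, 0.0109, 0.0109, 0.9346]  mean=1.5231  Neff=1.1439  idx=[1, 7, 7, 7, 7, 7, 7, 7]
step 3: w=[0.4025, 0.0854, 0.0854, 0.0854, 0.0854, 0.0854, 0.0854, 0.0854]  mean=0.5085  Neff=4.6947  idx=[0, 0, 0, 1, 2, 4, 5, 7]

resampled_idx = [0, 0, 0, 1, 2, 4, 5, 7]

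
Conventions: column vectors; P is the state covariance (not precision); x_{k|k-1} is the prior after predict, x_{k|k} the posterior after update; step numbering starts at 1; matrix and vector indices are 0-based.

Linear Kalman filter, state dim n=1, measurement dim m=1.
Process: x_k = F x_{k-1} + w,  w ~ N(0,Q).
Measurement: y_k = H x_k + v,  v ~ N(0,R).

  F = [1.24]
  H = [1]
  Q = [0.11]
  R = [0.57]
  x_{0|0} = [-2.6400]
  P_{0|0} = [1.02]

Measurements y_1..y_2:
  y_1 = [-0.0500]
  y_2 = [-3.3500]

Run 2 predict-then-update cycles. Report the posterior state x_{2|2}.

step 1: x^-=[-3.2736]  P^-=[1.6784]  S=[2.2484]  K=[0.7465]  nu=[3.2236]  x^+=[-0.8672]  P^+=[0.4255]
step 2: x^-=[-1.0754]  P^-=[0.7642]  S=[1.3342]  K=[0.5728]  nu=[-2.2746]  x^+=[-2.3783]  P^+=[0.3265]

x_post = [-2.3783]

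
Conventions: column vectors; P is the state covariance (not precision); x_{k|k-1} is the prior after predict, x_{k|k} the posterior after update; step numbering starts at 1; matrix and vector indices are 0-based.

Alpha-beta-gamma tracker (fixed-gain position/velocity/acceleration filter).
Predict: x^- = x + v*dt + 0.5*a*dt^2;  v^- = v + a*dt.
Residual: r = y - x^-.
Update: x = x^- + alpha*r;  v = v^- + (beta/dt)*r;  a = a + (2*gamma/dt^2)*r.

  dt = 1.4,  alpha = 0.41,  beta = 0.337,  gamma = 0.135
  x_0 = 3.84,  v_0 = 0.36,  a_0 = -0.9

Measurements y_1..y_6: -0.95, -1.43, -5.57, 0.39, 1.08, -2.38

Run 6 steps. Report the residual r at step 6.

resid = -2.2529

step 1: x_pred=3.4620  r=-4.4120  x^+=1.6531  v^+=-1.9620  a^+=-1.5078
step 2: x_pred=-2.5714  r=1.1414  x^+=-2.1034  v^+=-3.7982  a^+=-1.3505
step 3: x_pred=-8.7444  r=3.1744  x^+=-7.4429  v^+=-4.9248  a^+=-0.9133
step 4: x_pred=-15.2326  r=15.6226  x^+=-8.8273  v^+=-2.4428  a^+=1.2388
step 5: x_pred=-11.0332  r=12.1132  x^+=-6.0668  v^+=2.2074  a^+=2.9075
step 6: x_pred=-0.1271  r=-2.2529  x^+=-1.0508  v^+=5.7356  a^+=2.5971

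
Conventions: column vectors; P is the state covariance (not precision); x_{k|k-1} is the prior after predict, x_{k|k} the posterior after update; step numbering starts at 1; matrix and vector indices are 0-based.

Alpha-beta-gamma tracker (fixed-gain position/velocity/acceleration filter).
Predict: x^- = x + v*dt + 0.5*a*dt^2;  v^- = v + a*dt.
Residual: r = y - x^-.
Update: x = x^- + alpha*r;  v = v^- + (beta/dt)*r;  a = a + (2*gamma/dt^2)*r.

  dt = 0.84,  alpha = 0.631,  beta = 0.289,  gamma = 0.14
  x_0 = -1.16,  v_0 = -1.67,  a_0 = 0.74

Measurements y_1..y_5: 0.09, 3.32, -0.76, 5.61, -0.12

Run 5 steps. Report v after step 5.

v_post = 2.1619

step 1: x_pred=-2.3017  r=2.3917  x^+=-0.7925  v^+=-0.2255  a^+=1.6891
step 2: x_pred=-0.3861  r=3.7061  x^+=1.9525  v^+=2.4684  a^+=3.1598
step 3: x_pred=5.1407  r=-5.9007  x^+=1.4173  v^+=3.0925  a^+=0.8182
step 4: x_pred=4.3037  r=1.3063  x^+=5.1280  v^+=4.2292  a^+=1.3366
step 5: x_pred=9.1521  r=-9.2721  x^+=3.3014  v^+=2.1619  a^+=-2.3428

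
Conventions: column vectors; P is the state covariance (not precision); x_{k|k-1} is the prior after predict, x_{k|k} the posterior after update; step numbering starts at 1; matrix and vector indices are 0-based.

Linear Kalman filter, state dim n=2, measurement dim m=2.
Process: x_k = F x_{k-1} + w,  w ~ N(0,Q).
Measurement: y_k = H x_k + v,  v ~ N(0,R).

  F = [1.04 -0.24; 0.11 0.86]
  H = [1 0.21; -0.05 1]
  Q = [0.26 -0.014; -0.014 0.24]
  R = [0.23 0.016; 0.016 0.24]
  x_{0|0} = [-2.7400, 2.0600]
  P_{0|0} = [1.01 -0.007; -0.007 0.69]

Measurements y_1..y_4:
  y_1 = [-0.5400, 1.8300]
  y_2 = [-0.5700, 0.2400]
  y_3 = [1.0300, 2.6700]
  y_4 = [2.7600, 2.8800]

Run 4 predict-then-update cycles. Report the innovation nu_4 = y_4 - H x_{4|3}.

step 1: x^-=[-3.3440, 1.4702]  P^-=[1.3957 -0.0469; -0.0469 0.7612]  S=[1.6395 0.0596; 0.0596 1.0094]  K=[0.8513 -0.1659; 0.0414 0.7540]  nu=[2.4953, 0.1926]  x^+=[-1.2518, 1.7188]  P^+=[0.1966 -0.0164; -0.0164 0.1808]
step 2: x^-=[-1.7144, 1.3405]  P^-=[0.4912 -0.0430; -0.0430 0.3730]  S=[0.7196 0.0272; 0.0272 0.6185]  K=[0.6753 -0.1390; 0.0262 0.6054]  nu=[0.8629, -1.1862]  x^+=[-0.9668, 0.6450]  P^+=[0.1562 -0.0147; -0.0147 0.1450]
step 3: x^-=[-1.1603, 0.4483]  P^-=[0.4446 -0.0388; -0.0388 0.3463]  S=[0.6736 0.0281; 0.0281 0.5913]  K=[0.6536 -0.1343; 0.0258 0.5877]  nu=[2.0961, 2.1636]  x^+=[-0.0809, 1.7741]  P^+=[0.1512 -0.0142; -0.0142 0.1408]
step 4: x^-=[-0.5099, 1.5168]  P^-=[0.4387 -0.0381; -0.0381 0.3432]  S=[0.6678 0.0284; 0.0284 0.5882]  K=[0.6506 -0.1335; 0.0259 0.5856]  nu=[2.9514, 1.3377]  x^+=[1.2316, 2.3767]  P^+=[0.1505 -0.0141; -0.0141 0.1402]

innov = [2.9514, 1.3377]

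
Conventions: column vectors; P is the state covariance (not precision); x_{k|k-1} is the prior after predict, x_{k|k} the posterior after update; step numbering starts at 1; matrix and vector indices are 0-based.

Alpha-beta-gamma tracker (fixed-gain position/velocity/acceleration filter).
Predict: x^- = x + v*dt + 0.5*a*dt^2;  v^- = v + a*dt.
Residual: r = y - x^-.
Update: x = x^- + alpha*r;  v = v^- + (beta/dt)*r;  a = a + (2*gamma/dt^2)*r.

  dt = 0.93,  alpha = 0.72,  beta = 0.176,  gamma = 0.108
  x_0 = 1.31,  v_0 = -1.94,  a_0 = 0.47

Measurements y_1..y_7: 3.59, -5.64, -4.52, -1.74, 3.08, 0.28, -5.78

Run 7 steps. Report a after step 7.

a_post = -0.7312

step 1: x_pred=-0.2909  r=3.8809  x^+=2.5033  v^+=-0.7684  a^+=1.4392
step 2: x_pred=2.4111  r=-8.0511  x^+=-3.3857  v^+=-0.9536  a^+=-0.5714
step 3: x_pred=-4.5197  r=-0.0003  x^+=-4.5199  v^+=-1.4851  a^+=-0.5715
step 4: x_pred=-6.1482  r=4.4082  x^+=-2.9743  v^+=-1.1824  a^+=0.5294
step 5: x_pred=-3.8450  r=6.9250  x^+=1.1410  v^+=0.6205  a^+=2.2588
step 6: x_pred=2.6949  r=-2.4149  x^+=0.9562  v^+=2.2642  a^+=1.6557
step 7: x_pred=3.7779  r=-9.5579  x^+=-3.1038  v^+=1.9952  a^+=-0.7312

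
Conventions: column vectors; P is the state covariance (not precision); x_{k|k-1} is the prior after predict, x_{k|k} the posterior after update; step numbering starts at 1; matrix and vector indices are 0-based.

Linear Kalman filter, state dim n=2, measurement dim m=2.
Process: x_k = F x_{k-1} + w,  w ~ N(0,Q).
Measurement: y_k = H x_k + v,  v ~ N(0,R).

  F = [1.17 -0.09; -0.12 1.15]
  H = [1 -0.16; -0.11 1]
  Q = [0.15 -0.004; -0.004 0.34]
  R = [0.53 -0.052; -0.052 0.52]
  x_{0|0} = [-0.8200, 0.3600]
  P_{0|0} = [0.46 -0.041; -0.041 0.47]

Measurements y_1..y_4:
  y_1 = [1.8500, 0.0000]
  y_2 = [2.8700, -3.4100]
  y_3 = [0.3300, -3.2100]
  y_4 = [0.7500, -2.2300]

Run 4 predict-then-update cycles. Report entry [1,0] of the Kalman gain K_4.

step 1: x^-=[-0.9918, 0.5124]  P^-=[0.7921 -0.1728; -0.1728 0.9795]  S=[1.4025 -0.4717; -0.4717 1.5471]  K=[0.5883 0.0114; -0.0199 0.6393]  nu=[2.9238, -0.6215]  x^+=[0.7213, 0.0568]  P^+=[0.3128 0.0097; 0.0097 0.3346]
step 2: x^-=[0.8388, -0.0213]  P^-=[0.5788 -0.0694; -0.0694 0.7843]  S=[1.1511 -0.3117; -0.3117 1.3265]  K=[0.5183 0.0215; -0.0081 0.5951]  nu=[2.0278, -3.2965]  x^+=[1.8189, -1.9993]  P^+=[0.2759 0.0146; 0.0146 0.3115]
step 3: x^-=[2.3081, -2.5175]  P^-=[0.5272 -0.0552; -0.0552 0.7519]  S=[1.0941 -0.2864; -0.2864 1.2904]  K=[0.4958 0.0223; -0.0070 0.5858]  nu=[-2.3809, -0.4386]  x^+=[1.1179, -2.7577]  P^+=[0.2640 0.0149; 0.0149 0.3066]
step 4: x^-=[1.5562, -3.3055]  P^-=[0.5107 -0.0526; -0.0526 0.7452]  S=[1.0766 -0.2810; -0.2810 1.2830]  K=[0.4879 0.0220; -0.0073 0.5838]  nu=[-1.3351, 1.2467]  x^+=[0.9323, -2.5680]  P^+=[0.2598 0.0147; 0.0147 0.3055]

K[1,0] = -0.0073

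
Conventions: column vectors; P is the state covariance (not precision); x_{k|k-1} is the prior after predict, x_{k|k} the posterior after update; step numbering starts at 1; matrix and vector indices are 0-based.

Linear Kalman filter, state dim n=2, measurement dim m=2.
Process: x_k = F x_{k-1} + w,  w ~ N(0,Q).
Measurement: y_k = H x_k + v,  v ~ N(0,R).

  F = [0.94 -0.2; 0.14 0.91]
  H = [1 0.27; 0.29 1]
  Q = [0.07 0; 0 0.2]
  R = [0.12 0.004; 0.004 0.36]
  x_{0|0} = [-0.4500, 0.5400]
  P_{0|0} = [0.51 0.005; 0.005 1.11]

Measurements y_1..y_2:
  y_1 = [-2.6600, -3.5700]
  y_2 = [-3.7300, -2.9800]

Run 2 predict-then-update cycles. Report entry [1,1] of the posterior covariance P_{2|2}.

step 1: x^-=[-0.5310, 0.4284]  P^-=[0.5632 -0.1308; -0.1308 1.1305]  S=[0.6950 0.3315; 0.3315 1.4620]  K=[0.8398 -0.1682; -0.1183 0.7741]  nu=[-2.2447, -3.8444]  x^+=[-1.7695, -2.2822]  P^+=[0.1254 -0.0935; -0.0935 0.3053]
step 2: x^-=[-1.2069, -2.3245]  P^-=[0.2281 -0.1165; -0.1165 0.4315]  S=[0.3167 0.0611; 0.0611 0.7431]  K=[0.6443 -0.1207; -0.1048 0.5438]  nu=[-1.8955, -0.3055]  x^+=[-2.3914, -2.2920]  P^+=[0.0953 -0.0685; -0.0685 0.2152]

P_post[1,1] = 0.2152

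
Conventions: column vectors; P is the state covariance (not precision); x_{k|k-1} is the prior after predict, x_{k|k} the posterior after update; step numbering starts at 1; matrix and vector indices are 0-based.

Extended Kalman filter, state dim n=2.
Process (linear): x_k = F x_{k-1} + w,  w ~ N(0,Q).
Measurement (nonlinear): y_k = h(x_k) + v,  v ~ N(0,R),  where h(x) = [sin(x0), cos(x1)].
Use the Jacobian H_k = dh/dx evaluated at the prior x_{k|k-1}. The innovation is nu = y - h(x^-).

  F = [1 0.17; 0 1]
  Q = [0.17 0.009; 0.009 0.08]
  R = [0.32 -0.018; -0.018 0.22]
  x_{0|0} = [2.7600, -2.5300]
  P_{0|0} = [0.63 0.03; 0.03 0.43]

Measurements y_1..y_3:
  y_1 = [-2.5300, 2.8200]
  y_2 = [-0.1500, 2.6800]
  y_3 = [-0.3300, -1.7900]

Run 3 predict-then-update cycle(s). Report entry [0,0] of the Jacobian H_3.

H_jac[0,0] = 0.5963

step 1: x^-=[2.3299, -2.5300]  P^-=[0.8226 0.1121; 0.1121 0.5100]  H_jac=[-0.6883 0.0000; 0.0000 0.5742]  S=[0.7097 -0.0623; -0.0623 0.3881]  K=[-0.7944 0.0383; -0.0431 0.7475]  nu=[-3.2555, 3.6387]  x^+=[5.0556, 0.3304]  P^+=[0.3704 0.0396; 0.0396 0.2878]
step 2: x^-=[5.1117, 0.3304]  P^-=[0.5621 0.0975; 0.0975 0.3678]  H_jac=[0.3888 0.0000; 0.0000 -0.3244]  S=[0.4050 -0.0303; -0.0303 0.2587]  K=[0.5352 -0.0596; 0.0596 -0.4542]  nu=[0.7713, 1.7341]  x^+=[5.4212, -0.4112]  P^+=[0.4433 0.0701; 0.0701 0.3113]
step 3: x^-=[5.3513, -0.4112]  P^-=[0.6461 0.1320; 0.1320 0.3913]  H_jac=[0.5963 0.0000; 0.0000 0.3997]  S=[0.5498 0.0135; 0.0135 0.2825]  K=[0.6971 0.1536; 0.1298 0.5475]  nu=[0.4727, -2.7066]  x^+=[5.2652, -1.8317]  P^+=[0.3694 0.0531; 0.0531 0.2955]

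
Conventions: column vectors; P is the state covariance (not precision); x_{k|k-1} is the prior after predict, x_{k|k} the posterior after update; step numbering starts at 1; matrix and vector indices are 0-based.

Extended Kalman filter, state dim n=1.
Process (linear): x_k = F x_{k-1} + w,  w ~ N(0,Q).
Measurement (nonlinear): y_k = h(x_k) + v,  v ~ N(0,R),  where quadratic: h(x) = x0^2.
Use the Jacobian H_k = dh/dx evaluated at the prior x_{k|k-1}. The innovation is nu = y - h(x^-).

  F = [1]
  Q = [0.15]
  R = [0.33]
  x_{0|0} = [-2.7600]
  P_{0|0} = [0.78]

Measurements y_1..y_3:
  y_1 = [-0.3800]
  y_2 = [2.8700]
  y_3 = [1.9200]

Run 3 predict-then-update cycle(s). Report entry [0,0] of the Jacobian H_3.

H_jac[0,0] = -3.3013

step 1: x^-=[-2.7600]  P^-=[0.9300]  H_jac=[-5.5200]  S=[28.6675]  K=[-0.1791]  nu=[-7.9976]  x^+=[-1.3278]  P^+=[0.0107]
step 2: x^-=[-1.3278]  P^-=[0.1607]  H_jac=[-2.6557]  S=[1.4634]  K=[-0.2916]  nu=[1.1068]  x^+=[-1.6506]  P^+=[0.0362]
step 3: x^-=[-1.6506]  P^-=[0.1862]  H_jac=[-3.3013]  S=[2.3597]  K=[-0.2606]  nu=[-0.8046]  x^+=[-1.4410]  P^+=[0.0260]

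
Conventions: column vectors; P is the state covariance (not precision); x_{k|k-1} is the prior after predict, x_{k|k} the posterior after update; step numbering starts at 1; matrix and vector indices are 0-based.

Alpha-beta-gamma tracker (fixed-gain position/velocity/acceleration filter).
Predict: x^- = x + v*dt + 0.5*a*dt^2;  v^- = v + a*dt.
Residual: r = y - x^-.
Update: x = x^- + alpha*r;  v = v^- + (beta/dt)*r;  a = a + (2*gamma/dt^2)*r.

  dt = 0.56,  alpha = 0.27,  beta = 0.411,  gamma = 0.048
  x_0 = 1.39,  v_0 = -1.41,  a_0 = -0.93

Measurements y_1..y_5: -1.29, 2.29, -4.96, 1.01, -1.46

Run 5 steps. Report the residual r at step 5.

resid = 1.6060

step 1: x_pred=0.4546  r=-1.7446  x^+=-0.0165  v^+=-3.2112  a^+=-1.4641
step 2: x_pred=-2.0443  r=4.3343  x^+=-0.8740  v^+=-0.8500  a^+=-0.1372
step 3: x_pred=-1.3716  r=-3.5884  x^+=-2.3404  v^+=-3.5605  a^+=-1.2357
step 4: x_pred=-4.5281  r=5.5381  x^+=-3.0328  v^+=-0.1880  a^+=0.4596
step 5: x_pred=-3.0660  r=1.6060  x^+=-2.6324  v^+=1.2481  a^+=0.9512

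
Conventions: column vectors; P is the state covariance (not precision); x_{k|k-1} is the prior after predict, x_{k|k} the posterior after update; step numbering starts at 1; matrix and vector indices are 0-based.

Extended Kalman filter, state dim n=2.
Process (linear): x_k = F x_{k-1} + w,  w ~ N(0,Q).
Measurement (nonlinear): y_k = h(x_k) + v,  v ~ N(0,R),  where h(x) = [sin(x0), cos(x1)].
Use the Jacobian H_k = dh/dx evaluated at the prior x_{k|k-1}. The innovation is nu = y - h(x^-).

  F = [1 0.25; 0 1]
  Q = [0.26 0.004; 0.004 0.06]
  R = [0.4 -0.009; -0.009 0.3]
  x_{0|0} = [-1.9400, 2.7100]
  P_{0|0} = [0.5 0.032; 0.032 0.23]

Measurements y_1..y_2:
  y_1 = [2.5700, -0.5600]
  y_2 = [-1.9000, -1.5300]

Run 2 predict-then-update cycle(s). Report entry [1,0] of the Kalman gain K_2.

K[1,0] = 0.0782

step 1: x^-=[-1.2625, 2.7100]  P^-=[0.7904 0.0935; 0.0935 0.2900]  H_jac=[0.3034 0.0000; 0.0000 -0.4183]  S=[0.4728 -0.0209; -0.0209 0.3507]  K=[0.5037 -0.0815; 0.0449 -0.3432]  nu=[3.5229, 0.3483]  x^+=[0.4835, 2.7485]  P^+=[0.6664 0.0693; 0.0693 0.2471]
step 2: x^-=[1.1706, 2.7485]  P^-=[0.9765 0.1351; 0.1351 0.3071]  H_jac=[0.3896 0.0000; 0.0000 -0.3830]  S=[0.5482 -0.0292; -0.0292 0.3451]  K=[0.6891 -0.0917; 0.0782 -0.3343]  nu=[-2.8210, -0.6063]  x^+=[-0.7176, 2.7305]  P^+=[0.7096 0.0880; 0.0880 0.2637]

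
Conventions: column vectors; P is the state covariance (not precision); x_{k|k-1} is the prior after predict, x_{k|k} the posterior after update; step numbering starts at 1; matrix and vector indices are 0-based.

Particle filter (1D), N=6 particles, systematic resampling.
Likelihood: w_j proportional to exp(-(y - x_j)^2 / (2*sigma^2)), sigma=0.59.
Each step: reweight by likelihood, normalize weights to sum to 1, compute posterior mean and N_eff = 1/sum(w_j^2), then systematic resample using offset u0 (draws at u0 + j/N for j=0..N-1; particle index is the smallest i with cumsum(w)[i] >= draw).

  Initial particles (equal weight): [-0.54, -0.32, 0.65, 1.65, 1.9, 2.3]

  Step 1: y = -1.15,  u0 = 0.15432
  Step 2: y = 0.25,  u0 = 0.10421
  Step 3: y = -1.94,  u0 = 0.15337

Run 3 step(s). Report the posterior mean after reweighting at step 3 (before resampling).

step 1: w=[0.6058, 0.3843, 0.0098, 0.0000, 0.0000, 0.0000]  mean=-0.4437  Neff=1.9425  idx=[0, 0, 0, 1, 1, 1]
step 2: w=[0.1314, 0.1314, 0.1314, 0.2019, 0.2019, 0.2019]  mean=-0.4067  Neff=5.7428  idx=[0, 2, 3, 4, 4, 5]
step 3: w=[0.2825, 0.2825, 0.1088, 0.1088, 0.1088, 0.1088]  mean=-0.4443  Neff=4.8334  idx=[0, 1, 1, 2, 4, 5]

post_mean = -0.4443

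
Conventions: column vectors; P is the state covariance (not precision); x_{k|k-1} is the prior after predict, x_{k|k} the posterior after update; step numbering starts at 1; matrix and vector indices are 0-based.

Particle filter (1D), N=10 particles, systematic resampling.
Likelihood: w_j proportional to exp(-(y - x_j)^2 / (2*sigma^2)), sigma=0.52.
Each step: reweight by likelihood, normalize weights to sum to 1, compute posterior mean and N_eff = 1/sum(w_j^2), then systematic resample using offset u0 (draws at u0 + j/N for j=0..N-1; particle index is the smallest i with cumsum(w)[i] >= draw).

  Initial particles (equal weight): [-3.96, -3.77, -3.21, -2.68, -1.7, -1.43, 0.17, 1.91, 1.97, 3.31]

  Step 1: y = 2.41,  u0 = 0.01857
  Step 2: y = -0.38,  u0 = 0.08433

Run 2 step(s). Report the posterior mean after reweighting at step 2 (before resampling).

post_mean = 1.9357

step 1: w=[0.0000, 0.0000, 0.0000, 0.0000, 0.0000, 0.0000, 0.0001, 0.4057, 0.4503, 0.1440]  mean=2.1386  Neff=2.5771  idx=[7, 7, 7, 7, 8, 8, 8, 8, 8, 9]
step 2: w=[0.1431, 0.1431, 0.1431, 0.1431, 0.0855, 0.0855, 0.0855, 0.0855, 0.0855, 0.0000]  mean=1.9357  Neff=8.4403  idx=[0, 1, 1, 2, 3, 4, 5, 6, 7, 8]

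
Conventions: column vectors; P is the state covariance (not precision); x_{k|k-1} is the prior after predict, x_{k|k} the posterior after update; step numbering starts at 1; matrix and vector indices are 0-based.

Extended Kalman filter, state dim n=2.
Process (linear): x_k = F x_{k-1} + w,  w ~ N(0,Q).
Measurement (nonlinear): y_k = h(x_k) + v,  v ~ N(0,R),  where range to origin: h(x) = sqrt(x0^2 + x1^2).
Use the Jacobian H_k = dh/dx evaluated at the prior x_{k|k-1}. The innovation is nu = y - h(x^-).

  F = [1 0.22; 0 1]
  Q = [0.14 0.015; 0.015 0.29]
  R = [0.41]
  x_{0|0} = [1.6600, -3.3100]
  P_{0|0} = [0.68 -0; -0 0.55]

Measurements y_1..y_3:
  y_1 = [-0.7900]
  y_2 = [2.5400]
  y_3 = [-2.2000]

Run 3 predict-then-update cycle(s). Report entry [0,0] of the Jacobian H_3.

step 1: x^-=[0.9318, -3.3100]  P^-=[0.8466 0.1360; 0.1360 0.8400]  H_jac=[0.2710 -0.9626]  S=[1.1795]  K=[0.0835; -0.6543]  nu=[-4.2287]  x^+=[0.5787, -0.5434]  P^+=[0.8384 0.2004; 0.2004 0.3351]
step 2: x^-=[0.4591, -0.5434]  P^-=[1.0828 0.2892; 0.2892 0.6251]  H_jac=[0.6454 -0.7638]  S=[0.9406]  K=[0.5081; -0.3092]  nu=[1.8286]  x^+=[1.3883, -1.1088]  P^+=[0.8399 0.4370; 0.4370 0.5352]
step 3: x^-=[1.1444, -1.1088]  P^-=[1.1981 0.5697; 0.5697 0.8252]  H_jac=[0.7182 -0.6959]  S=[0.8581]  K=[0.5408; -0.1924]  nu=[-3.7934]  x^+=[-0.9069, -0.3791]  P^+=[0.9472 0.6590; 0.6590 0.7934]

H_jac[0,0] = 0.7182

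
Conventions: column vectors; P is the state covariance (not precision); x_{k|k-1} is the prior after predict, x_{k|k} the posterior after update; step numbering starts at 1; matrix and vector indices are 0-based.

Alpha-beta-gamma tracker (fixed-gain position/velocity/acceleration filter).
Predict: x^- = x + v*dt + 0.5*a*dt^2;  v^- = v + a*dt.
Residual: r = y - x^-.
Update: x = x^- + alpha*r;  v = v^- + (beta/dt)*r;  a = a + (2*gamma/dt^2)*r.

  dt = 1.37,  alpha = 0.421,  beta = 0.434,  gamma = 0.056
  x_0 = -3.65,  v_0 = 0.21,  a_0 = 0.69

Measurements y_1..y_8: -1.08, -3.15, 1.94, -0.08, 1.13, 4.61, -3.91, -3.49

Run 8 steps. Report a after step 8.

step 1: x_pred=-2.7148  r=1.6348  x^+=-2.0265  v^+=1.6732  a^+=0.7876
step 2: x_pred=1.0048  r=-4.1548  x^+=-0.7444  v^+=1.4359  a^+=0.5396
step 3: x_pred=1.7293  r=0.2107  x^+=1.8180  v^+=2.2420  a^+=0.5522
step 4: x_pred=5.4077  r=-5.4877  x^+=3.0974  v^+=1.2600  a^+=0.2247
step 5: x_pred=5.0345  r=-3.9045  x^+=3.3907  v^+=0.3310  a^+=-0.0083
step 6: x_pred=3.8365  r=0.7735  x^+=4.1621  v^+=0.5647  a^+=0.0379
step 7: x_pred=4.9714  r=-8.8814  x^+=1.2323  v^+=-2.1969  a^+=-0.4921
step 8: x_pred=-2.2392  r=-1.2508  x^+=-2.7658  v^+=-3.2673  a^+=-0.5667

a_post = -0.5667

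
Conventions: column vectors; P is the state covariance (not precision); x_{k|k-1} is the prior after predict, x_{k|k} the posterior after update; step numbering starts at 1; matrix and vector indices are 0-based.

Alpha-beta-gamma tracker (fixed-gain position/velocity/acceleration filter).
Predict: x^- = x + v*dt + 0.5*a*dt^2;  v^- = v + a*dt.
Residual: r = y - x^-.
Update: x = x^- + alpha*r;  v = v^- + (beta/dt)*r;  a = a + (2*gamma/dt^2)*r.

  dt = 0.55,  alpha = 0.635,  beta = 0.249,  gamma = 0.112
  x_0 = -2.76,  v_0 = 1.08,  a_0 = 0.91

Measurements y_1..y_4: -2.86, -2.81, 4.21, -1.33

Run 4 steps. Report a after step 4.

a_post = -0.1337

step 1: x_pred=-2.0284  r=-0.8316  x^+=-2.5565  v^+=1.2040  a^+=0.2942
step 2: x_pred=-1.8498  r=-0.9602  x^+=-2.4595  v^+=0.9311  a^+=-0.4169
step 3: x_pred=-2.0105  r=6.2205  x^+=1.9395  v^+=3.5180  a^+=4.1894
step 4: x_pred=4.5080  r=-5.8380  x^+=0.8009  v^+=3.1791  a^+=-0.1337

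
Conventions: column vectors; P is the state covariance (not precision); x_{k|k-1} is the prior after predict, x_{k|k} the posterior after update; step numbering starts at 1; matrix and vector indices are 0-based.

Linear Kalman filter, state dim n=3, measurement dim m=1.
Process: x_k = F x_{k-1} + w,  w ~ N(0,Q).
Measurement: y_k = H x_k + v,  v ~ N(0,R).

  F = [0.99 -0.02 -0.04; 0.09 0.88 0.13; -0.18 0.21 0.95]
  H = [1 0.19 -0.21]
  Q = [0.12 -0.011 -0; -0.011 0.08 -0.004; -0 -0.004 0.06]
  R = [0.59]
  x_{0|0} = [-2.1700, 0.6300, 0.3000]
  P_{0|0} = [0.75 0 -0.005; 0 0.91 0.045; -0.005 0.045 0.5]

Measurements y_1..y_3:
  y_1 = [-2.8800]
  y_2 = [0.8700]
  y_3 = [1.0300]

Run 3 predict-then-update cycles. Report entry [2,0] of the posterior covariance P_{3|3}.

step 1: x^-=[-2.1729, 0.3981, 0.8079]  P^-=[0.8567 0.0349 -0.1624; 0.0349 0.8094 0.2523; -0.1624 0.2523 0.5953]  S=[1.5635]  K=[0.5740; 0.0868; -0.1532]  nu=[-0.6131]  x^+=[-2.5248, 0.3449, 0.9018]  P^+=[0.3416 -0.0430 -0.0250; -0.0430 0.7976 0.2731; -0.0250 0.2731 0.5587]
step 2: x^-=[-2.5425, 0.1935, 1.3836]  P^-=[0.4601 -0.0483 -0.1257; -0.0483 0.7650 0.4471; -0.1257 0.4471 0.7312]  S=[1.1087]  K=[0.4305; 0.0028; -0.1752]  nu=[3.6663]  x^+=[-0.9641, 0.2038, 0.7412]  P^+=[0.2546 -0.0497 -0.0420; -0.0497 0.7650 0.4476; -0.0420 0.4476 0.6971]
step 3: x^-=[-0.9882, 0.1890, 0.9205]  P^-=[0.3770 -0.0708 -0.1377; -0.0708 0.7798 0.6101; -0.1377 0.6101 0.9279]  S=[1.0183]  K=[0.3854; -0.0498; -0.2127]  nu=[2.1756]  x^+=[-0.1497, 0.0806, 0.4576]  P^+=[0.2257 -0.0512 -0.0542; -0.0512 0.7773 0.5993; -0.0542 0.5993 0.8818]

P_post[2,0] = -0.0542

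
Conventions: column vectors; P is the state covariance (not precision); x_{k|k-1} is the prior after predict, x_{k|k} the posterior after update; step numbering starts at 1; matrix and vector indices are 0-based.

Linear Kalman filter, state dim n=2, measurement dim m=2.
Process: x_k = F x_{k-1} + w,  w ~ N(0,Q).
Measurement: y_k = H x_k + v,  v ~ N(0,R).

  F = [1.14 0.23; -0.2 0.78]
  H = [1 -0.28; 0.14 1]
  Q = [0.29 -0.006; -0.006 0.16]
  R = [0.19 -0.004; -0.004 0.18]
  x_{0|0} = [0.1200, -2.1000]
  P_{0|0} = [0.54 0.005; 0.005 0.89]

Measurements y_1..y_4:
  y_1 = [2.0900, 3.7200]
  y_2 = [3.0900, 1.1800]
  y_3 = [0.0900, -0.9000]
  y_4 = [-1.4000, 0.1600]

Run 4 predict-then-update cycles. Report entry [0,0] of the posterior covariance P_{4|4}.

step 1: x^-=[-0.3462, -1.6620]  P^-=[1.0415 0.0348; 0.0348 0.7215]  S=[1.2686 -0.0268; -0.0268 0.9317]  K=[0.8179 0.2174; -0.1154 0.7763]  nu=[1.9708, 5.4305]  x^+=[2.4461, 2.3264]  P^+=[0.1584 0.0137; 0.0137 0.1383]
step 2: x^-=[3.3236, 1.3254]  P^-=[0.5103 -0.0058; -0.0058 0.2462]  S=[0.7228 -0.0070; -0.0070 0.4346]  K=[0.7098 0.1626; -0.0979 0.5631]  nu=[0.1375, -0.6107]  x^+=[3.3219, 0.9681]  P^+=[0.1363 0.0074; 0.0074 0.1007]
step 3: x^-=[4.0096, 0.0907]  P^-=[0.4763 -0.0128; -0.0128 0.2244]  S=[0.6910 -0.0125; -0.0125 0.4102]  K=[0.6972 0.1525; -0.0997 0.5398]  nu=[-3.8942, -1.5520]  x^+=[1.0580, -0.3587]  P^+=[0.1335 0.0060; 0.0060 0.0967]
step 4: x^-=[1.1236, -0.4914]  P^-=[0.4718 -0.0141; -0.0141 0.2223]  S=[0.6871 -0.0137; -0.0137 0.4076]  K=[0.6954 0.1509; -0.1003 0.5372]  nu=[-2.6612, 0.4940]  x^+=[-0.6524, 0.0411]  P^+=[0.1331 0.0057; 0.0057 0.0963]

P_post[0,0] = 0.1331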